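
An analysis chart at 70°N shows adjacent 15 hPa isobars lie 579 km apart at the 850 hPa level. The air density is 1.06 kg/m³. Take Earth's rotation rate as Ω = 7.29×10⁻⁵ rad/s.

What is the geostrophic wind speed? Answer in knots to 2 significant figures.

35 knots

Coriolis parameter at 70°N:
f = 2Ω sin φ = 2 × 7.29×10⁻⁵ × sin 70° = 1.37×10⁻⁴ s⁻¹
Pressure gradient: |∂P/∂n| = 1500 Pa / 579000 m = 2.59×10⁻³ Pa/m
Geostrophic balance (pressure-gradient force = Coriolis force):
V_g = (1/(fρ)) |∂P/∂n| = 2.59×10⁻³ / (1.37×10⁻⁴ × 1.06) = 17.8 m/s
Converting: 17.8 m/s × 1.944 = 35 knots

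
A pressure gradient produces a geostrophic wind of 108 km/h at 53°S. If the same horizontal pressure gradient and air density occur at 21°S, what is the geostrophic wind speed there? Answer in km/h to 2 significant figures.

240 km/h

With the same pressure gradient and density, V_g ∝ 1/f ∝ 1/sin φ.
V₂ = V₁ · sin φ₁ / sin φ₂ = 108 × sin 53° / sin 21°
V₂ = 108 × 0.7986/0.3584 = 240 km/h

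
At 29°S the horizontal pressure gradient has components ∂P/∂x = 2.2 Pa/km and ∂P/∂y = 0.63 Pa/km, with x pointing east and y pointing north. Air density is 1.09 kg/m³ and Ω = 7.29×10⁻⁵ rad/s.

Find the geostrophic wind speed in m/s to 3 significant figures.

29.7 m/s

Coriolis parameter at 29°S:
f = 2Ω sin φ = 2 × 7.29×10⁻⁵ × sin 29° = 7.07×10⁻⁵ s⁻¹
In the Southern Hemisphere f is negative: f = −7.07×10⁻⁵ s⁻¹.
Component geostrophic relations (x east, y north):
u_g = −(1/(fρ)) ∂P/∂y,  v_g = (1/(fρ)) ∂P/∂x
u_g = −(0.63×10⁻³)/(−7.07×10⁻⁵ × 1.09) = 8.18 m/s;  v_g = (2.2×10⁻³)/(−7.07×10⁻⁵ × 1.09) = −28.6 m/s
|V_g| = √(u_g² + v_g²) = 29.7 m/s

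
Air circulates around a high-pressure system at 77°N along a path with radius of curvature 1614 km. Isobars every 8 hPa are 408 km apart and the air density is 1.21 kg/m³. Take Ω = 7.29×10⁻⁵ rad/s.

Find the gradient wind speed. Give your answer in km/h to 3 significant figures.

43.3 km/h

Coriolis parameter at 77°N:
f = 2Ω sin φ = 2 × 7.29×10⁻⁵ × sin 77° = 1.42×10⁻⁴ s⁻¹
Pressure gradient: |∂P/∂n| = 800 Pa / 408000 m = 1.96×10⁻³ Pa/m
Geostrophic speed: V_g = |∂P/∂n|/(fρ) = 1.96×10⁻³/(1.42×10⁻⁴ × 1.21) = 11.4 m/s
Around a high, pressure-gradient force acts outward with centrifugal, so Coriolis balances both:
fV = (1/ρ)|∂P/∂n| + V²/R  →  V² − fR·V + fR·V_g = 0
With fR = 1.42×10⁻⁴ × 1614×10³ m = 229 m/s:
V = [fR − √((fR)² − 4 fR V_g)]/2 = [229 − √(229² − 4×229×11.4)]/2 = 12 m/s
Supergeostrophic (V > V_g = 11.4 m/s), as expected around a high.
Converting: 12 m/s × 3.6 = 43.3 km/h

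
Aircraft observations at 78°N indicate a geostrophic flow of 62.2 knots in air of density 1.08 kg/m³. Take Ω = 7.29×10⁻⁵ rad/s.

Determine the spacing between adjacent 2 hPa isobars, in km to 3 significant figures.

Coriolis parameter at 78°N:
f = 2Ω sin φ = 2 × 7.29×10⁻⁵ × sin 78° = 1.43×10⁻⁴ s⁻¹
Wind speed in SI: 62.2 knots = 32.0 m/s
Geostrophic balance rearranged: |∂P/∂n| = f ρ V_g
|∂P/∂n| = 1.43×10⁻⁴ × 1.08 × 32.0 = 4.93×10⁻³ Pa/m
Isobar spacing: Δn = ΔP/|∂P/∂n| = 200 Pa / 4.93×10⁻³ Pa/m = 40580 m ≈ 40.6 km

40.6 km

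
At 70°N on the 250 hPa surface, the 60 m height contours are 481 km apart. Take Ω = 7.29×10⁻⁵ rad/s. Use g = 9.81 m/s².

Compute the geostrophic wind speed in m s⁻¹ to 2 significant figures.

Coriolis parameter at 70°N:
f = 2Ω sin φ = 2 × 7.29×10⁻⁵ × sin 70° = 1.37×10⁻⁴ s⁻¹
Height gradient: |∂Z/∂n| = 60 m / 481000 m = 1.25×10⁻⁴
On a pressure surface, geostrophic balance gives V_g = (g/f)|∂Z/∂n|:
V_g = 9.81 × 1.25×10⁻⁴ / 1.37×10⁻⁴ = 8.93 m/s

8.9 m s⁻¹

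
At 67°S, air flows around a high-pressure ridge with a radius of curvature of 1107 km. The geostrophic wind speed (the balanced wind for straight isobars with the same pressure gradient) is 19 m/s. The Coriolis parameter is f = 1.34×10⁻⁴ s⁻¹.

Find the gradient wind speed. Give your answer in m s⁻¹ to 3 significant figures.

Around a high, pressure-gradient force acts outward with centrifugal, so Coriolis balances both:
fV = (1/ρ)|∂P/∂n| + V²/R  →  V² − fR·V + fR·V_g = 0
With fR = 1.34×10⁻⁴ × 1107×10³ m = 148 m/s:
V = [fR − √((fR)² − 4 fR V_g)]/2 = [148 − √(148² − 4×148×19)]/2 = 22.4 m/s
Supergeostrophic (V > V_g = 19 m/s), as expected around a high.

22.4 m s⁻¹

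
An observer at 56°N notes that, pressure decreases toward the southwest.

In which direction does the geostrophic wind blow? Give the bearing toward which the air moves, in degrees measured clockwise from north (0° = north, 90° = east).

The pressure-gradient force points toward the southwest (bearing 225°).
Geostrophic balance: in the Northern Hemisphere the Coriolis force deflects motion to the right, so the geostrophic wind blows 90° to the right of the pressure-gradient force (low pressure on the left).
Rotating 225° by 90° clockwise gives 315° — the wind blows toward the northwest.

315°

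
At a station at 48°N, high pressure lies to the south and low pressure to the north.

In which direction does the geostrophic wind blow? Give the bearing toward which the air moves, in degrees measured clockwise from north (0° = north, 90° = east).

The pressure-gradient force points toward the north (bearing 000°).
Geostrophic balance: in the Northern Hemisphere the Coriolis force deflects motion to the right, so the geostrophic wind blows 90° to the right of the pressure-gradient force (low pressure on the left).
Rotating 000° by 90° clockwise gives 090° — the wind blows toward the east.

090°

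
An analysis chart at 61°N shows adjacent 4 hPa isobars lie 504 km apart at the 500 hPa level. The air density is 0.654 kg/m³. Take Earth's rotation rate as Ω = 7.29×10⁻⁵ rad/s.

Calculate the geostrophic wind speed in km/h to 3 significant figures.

Coriolis parameter at 61°N:
f = 2Ω sin φ = 2 × 7.29×10⁻⁵ × sin 61° = 1.28×10⁻⁴ s⁻¹
Pressure gradient: |∂P/∂n| = 400 Pa / 504000 m = 7.94×10⁻⁴ Pa/m
Geostrophic balance (pressure-gradient force = Coriolis force):
V_g = (1/(fρ)) |∂P/∂n| = 7.94×10⁻⁴ / (1.28×10⁻⁴ × 0.654) = 9.52 m/s
Converting: 9.52 m/s × 3.6 = 34.3 km/h

34.3 km/h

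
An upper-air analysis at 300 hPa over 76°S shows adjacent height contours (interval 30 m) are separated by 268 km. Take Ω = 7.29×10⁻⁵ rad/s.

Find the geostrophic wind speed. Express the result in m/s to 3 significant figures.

7.76 m/s

Coriolis parameter at 76°S:
f = 2Ω sin φ = 2 × 7.29×10⁻⁵ × sin 76° = 1.41×10⁻⁴ s⁻¹
Height gradient: |∂Z/∂n| = 30 m / 268000 m = 1.12×10⁻⁴
On a pressure surface, geostrophic balance gives V_g = (g/f)|∂Z/∂n|:
V_g = 9.81 × 1.12×10⁻⁴ / 1.41×10⁻⁴ = 7.76 m/s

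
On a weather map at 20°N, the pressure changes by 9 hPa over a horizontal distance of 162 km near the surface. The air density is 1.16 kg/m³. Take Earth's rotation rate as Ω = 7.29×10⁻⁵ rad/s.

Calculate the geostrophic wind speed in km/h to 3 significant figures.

Coriolis parameter at 20°N:
f = 2Ω sin φ = 2 × 7.29×10⁻⁵ × sin 20° = 4.99×10⁻⁵ s⁻¹
Pressure gradient: |∂P/∂n| = 900 Pa / 162000 m = 5.56×10⁻³ Pa/m
Geostrophic balance (pressure-gradient force = Coriolis force):
V_g = (1/(fρ)) |∂P/∂n| = 5.56×10⁻³ / (4.99×10⁻⁵ × 1.16) = 96.0 m/s
Converting: 96.0 m/s × 3.6 = 346 km/h

346 km/h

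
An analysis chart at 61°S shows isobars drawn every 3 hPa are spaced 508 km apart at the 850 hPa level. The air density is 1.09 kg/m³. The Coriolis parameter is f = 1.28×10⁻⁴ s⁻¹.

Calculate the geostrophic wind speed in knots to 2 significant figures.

Pressure gradient: |∂P/∂n| = 300 Pa / 508000 m = 5.91×10⁻⁴ Pa/m
Geostrophic balance (pressure-gradient force = Coriolis force):
V_g = (1/(fρ)) |∂P/∂n| = 5.91×10⁻⁴ / (1.28×10⁻⁴ × 1.09) = 4.23 m/s
Converting: 4.23 m/s × 1.944 = 8.2 knots

8.2 knots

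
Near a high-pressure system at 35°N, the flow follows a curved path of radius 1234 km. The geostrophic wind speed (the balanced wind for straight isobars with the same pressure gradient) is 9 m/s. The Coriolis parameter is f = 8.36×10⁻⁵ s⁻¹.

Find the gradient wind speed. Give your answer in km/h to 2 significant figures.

Around a high, pressure-gradient force acts outward with centrifugal, so Coriolis balances both:
fV = (1/ρ)|∂P/∂n| + V²/R  →  V² − fR·V + fR·V_g = 0
With fR = 8.36×10⁻⁵ × 1234×10³ m = 103 m/s:
V = [fR − √((fR)² − 4 fR V_g)]/2 = [103 − √(103² − 4×103×9)]/2 = 9.96 m/s
Supergeostrophic (V > V_g = 9 m/s), as expected around a high.
Converting: 9.96 m/s × 3.6 = 36 km/h

36 km/h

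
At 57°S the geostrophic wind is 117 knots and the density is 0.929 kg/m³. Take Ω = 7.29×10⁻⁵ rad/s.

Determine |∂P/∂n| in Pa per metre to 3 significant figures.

Coriolis parameter at 57°S:
f = 2Ω sin φ = 2 × 7.29×10⁻⁵ × sin 57° = 1.22×10⁻⁴ s⁻¹
Wind speed in SI: 117 knots = 60.2 m/s
Geostrophic balance rearranged: |∂P/∂n| = f ρ V_g
|∂P/∂n| = 1.22×10⁻⁴ × 0.929 × 60.2 = 6.84×10⁻³ Pa/m

6.84×10⁻³ Pa/m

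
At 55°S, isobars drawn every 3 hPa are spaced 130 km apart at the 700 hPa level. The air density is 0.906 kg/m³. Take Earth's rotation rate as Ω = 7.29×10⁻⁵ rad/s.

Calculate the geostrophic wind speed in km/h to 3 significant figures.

Coriolis parameter at 55°S:
f = 2Ω sin φ = 2 × 7.29×10⁻⁵ × sin 55° = 1.19×10⁻⁴ s⁻¹
Pressure gradient: |∂P/∂n| = 300 Pa / 130000 m = 2.31×10⁻³ Pa/m
Geostrophic balance (pressure-gradient force = Coriolis force):
V_g = (1/(fρ)) |∂P/∂n| = 2.31×10⁻³ / (1.19×10⁻⁴ × 0.906) = 21.3 m/s
Converting: 21.3 m/s × 3.6 = 76.8 km/h

76.8 km/h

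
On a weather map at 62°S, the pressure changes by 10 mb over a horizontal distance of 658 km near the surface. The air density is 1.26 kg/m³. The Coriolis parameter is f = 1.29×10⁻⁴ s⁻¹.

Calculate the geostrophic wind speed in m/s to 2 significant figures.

9.4 m/s

Pressure gradient: |∂P/∂n| = 1000 Pa / 658000 m = 1.52×10⁻³ Pa/m
Geostrophic balance (pressure-gradient force = Coriolis force):
V_g = (1/(fρ)) |∂P/∂n| = 1.52×10⁻³ / (1.29×10⁻⁴ × 1.26) = 9.35 m/s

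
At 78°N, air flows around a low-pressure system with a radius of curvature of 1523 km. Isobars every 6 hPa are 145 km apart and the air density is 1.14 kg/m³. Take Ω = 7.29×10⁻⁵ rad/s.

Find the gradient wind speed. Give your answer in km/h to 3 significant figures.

82.8 km/h

Coriolis parameter at 78°N:
f = 2Ω sin φ = 2 × 7.29×10⁻⁵ × sin 78° = 1.43×10⁻⁴ s⁻¹
Pressure gradient: |∂P/∂n| = 600 Pa / 145000 m = 4.14×10⁻³ Pa/m
Geostrophic speed: V_g = |∂P/∂n|/(fρ) = 4.14×10⁻³/(1.43×10⁻⁴ × 1.14) = 25.5 m/s
Around a low, centrifugal force acts outward with Coriolis, so pressure-gradient force balances both:
(1/ρ)|∂P/∂n| = fV + V²/R  →  V² + fR·V − fR·V_g = 0
With fR = 1.43×10⁻⁴ × 1523×10³ m = 217 m/s:
V = [−fR + √((fR)² + 4 fR V_g)]/2 = [−217 + √(217² + 4×217×25.5)]/2 = 23 m/s
Subgeostrophic (V < V_g = 25.5 m/s), as expected around a low.
Converting: 23 m/s × 3.6 = 82.8 km/h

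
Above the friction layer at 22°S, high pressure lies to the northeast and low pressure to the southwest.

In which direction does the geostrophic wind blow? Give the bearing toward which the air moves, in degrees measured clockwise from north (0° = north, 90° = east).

The pressure-gradient force points toward the southwest (bearing 225°).
Geostrophic balance: in the Southern Hemisphere the Coriolis force deflects motion to the left, so the geostrophic wind blows 90° to the left of the pressure-gradient force (low pressure on the right).
Rotating 225° by 90° counterclockwise gives 135° — the wind blows toward the southeast.

135°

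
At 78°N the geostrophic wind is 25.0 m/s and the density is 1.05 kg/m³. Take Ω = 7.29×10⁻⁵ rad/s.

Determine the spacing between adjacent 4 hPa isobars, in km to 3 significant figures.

107 km

Coriolis parameter at 78°N:
f = 2Ω sin φ = 2 × 7.29×10⁻⁵ × sin 78° = 1.43×10⁻⁴ s⁻¹
Geostrophic balance rearranged: |∂P/∂n| = f ρ V_g
|∂P/∂n| = 1.43×10⁻⁴ × 1.05 × 25.0 = 3.74×10⁻³ Pa/m
Isobar spacing: Δn = ΔP/|∂P/∂n| = 400 Pa / 3.74×10⁻³ Pa/m = 106849 m ≈ 107 km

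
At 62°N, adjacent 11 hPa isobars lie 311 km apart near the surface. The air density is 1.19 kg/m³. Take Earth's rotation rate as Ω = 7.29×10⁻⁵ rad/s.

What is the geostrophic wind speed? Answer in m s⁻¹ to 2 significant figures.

Coriolis parameter at 62°N:
f = 2Ω sin φ = 2 × 7.29×10⁻⁵ × sin 62° = 1.29×10⁻⁴ s⁻¹
Pressure gradient: |∂P/∂n| = 1100 Pa / 311000 m = 3.54×10⁻³ Pa/m
Geostrophic balance (pressure-gradient force = Coriolis force):
V_g = (1/(fρ)) |∂P/∂n| = 3.54×10⁻³ / (1.29×10⁻⁴ × 1.19) = 23.1 m/s

23 m s⁻¹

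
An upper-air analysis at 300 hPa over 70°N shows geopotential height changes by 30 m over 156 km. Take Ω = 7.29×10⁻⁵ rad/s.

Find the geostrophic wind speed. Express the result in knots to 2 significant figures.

Coriolis parameter at 70°N:
f = 2Ω sin φ = 2 × 7.29×10⁻⁵ × sin 70° = 1.37×10⁻⁴ s⁻¹
Height gradient: |∂Z/∂n| = 30 m / 156000 m = 1.92×10⁻⁴
On a pressure surface, geostrophic balance gives V_g = (g/f)|∂Z/∂n|:
V_g = 9.81 × 1.92×10⁻⁴ / 1.37×10⁻⁴ = 13.8 m/s
Converting: 13.8 m/s × 1.944 = 27 knots

27 knots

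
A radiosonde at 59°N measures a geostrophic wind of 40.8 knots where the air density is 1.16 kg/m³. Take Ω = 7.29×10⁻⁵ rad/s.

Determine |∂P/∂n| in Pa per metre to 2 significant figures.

Coriolis parameter at 59°N:
f = 2Ω sin φ = 2 × 7.29×10⁻⁵ × sin 59° = 1.25×10⁻⁴ s⁻¹
Wind speed in SI: 40.8 knots = 21.0 m/s
Geostrophic balance rearranged: |∂P/∂n| = f ρ V_g
|∂P/∂n| = 1.25×10⁻⁴ × 1.16 × 21.0 = 3.04×10⁻³ Pa/m

3.0×10⁻³ Pa/m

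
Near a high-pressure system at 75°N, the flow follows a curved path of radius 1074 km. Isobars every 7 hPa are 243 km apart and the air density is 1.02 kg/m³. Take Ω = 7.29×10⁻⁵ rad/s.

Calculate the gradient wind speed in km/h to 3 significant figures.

85.7 km/h

Coriolis parameter at 75°N:
f = 2Ω sin φ = 2 × 7.29×10⁻⁵ × sin 75° = 1.41×10⁻⁴ s⁻¹
Pressure gradient: |∂P/∂n| = 700 Pa / 243000 m = 2.88×10⁻³ Pa/m
Geostrophic speed: V_g = |∂P/∂n|/(fρ) = 2.88×10⁻³/(1.41×10⁻⁴ × 1.02) = 20.1 m/s
Around a high, pressure-gradient force acts outward with centrifugal, so Coriolis balances both:
fV = (1/ρ)|∂P/∂n| + V²/R  →  V² − fR·V + fR·V_g = 0
With fR = 1.41×10⁻⁴ × 1074×10³ m = 151 m/s:
V = [fR − √((fR)² − 4 fR V_g)]/2 = [151 − √(151² − 4×151×20.1)]/2 = 23.8 m/s
Supergeostrophic (V > V_g = 20.1 m/s), as expected around a high.
Converting: 23.8 m/s × 3.6 = 85.7 km/h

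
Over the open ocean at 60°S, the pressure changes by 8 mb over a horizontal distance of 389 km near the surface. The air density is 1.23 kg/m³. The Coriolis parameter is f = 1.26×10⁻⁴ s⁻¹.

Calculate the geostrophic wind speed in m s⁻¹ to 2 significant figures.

Pressure gradient: |∂P/∂n| = 800 Pa / 389000 m = 2.06×10⁻³ Pa/m
Geostrophic balance (pressure-gradient force = Coriolis force):
V_g = (1/(fρ)) |∂P/∂n| = 2.06×10⁻³ / (1.26×10⁻⁴ × 1.23) = 13.3 m/s

13 m s⁻¹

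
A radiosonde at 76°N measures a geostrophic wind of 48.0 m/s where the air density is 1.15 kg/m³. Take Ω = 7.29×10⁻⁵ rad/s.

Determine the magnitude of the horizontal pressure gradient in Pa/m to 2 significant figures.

7.8×10⁻³ Pa/m

Coriolis parameter at 76°N:
f = 2Ω sin φ = 2 × 7.29×10⁻⁵ × sin 76° = 1.41×10⁻⁴ s⁻¹
Geostrophic balance rearranged: |∂P/∂n| = f ρ V_g
|∂P/∂n| = 1.41×10⁻⁴ × 1.15 × 48.0 = 7.81×10⁻³ Pa/m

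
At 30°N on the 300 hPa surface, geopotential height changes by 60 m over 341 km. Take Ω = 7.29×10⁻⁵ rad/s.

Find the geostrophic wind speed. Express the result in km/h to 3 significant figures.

Coriolis parameter at 30°N:
f = 2Ω sin φ = 2 × 7.29×10⁻⁵ × sin 30° = 7.29×10⁻⁵ s⁻¹
Height gradient: |∂Z/∂n| = 60 m / 341000 m = 1.76×10⁻⁴
On a pressure surface, geostrophic balance gives V_g = (g/f)|∂Z/∂n|:
V_g = 9.81 × 1.76×10⁻⁴ / 7.29×10⁻⁵ = 23.7 m/s
Converting: 23.7 m/s × 3.6 = 85.2 km/h

85.2 km/h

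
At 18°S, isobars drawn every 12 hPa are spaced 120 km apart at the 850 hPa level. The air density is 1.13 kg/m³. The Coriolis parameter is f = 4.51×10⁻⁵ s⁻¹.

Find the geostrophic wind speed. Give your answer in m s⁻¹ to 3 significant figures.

196 m s⁻¹

Pressure gradient: |∂P/∂n| = 1200 Pa / 120000 m = 1.00×10⁻² Pa/m
Geostrophic balance (pressure-gradient force = Coriolis force):
V_g = (1/(fρ)) |∂P/∂n| = 1.00×10⁻² / (4.51×10⁻⁵ × 1.13) = 196 m/s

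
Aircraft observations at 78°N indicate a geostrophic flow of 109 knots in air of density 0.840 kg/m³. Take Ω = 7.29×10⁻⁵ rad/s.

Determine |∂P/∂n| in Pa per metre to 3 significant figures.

6.72×10⁻³ Pa/m

Coriolis parameter at 78°N:
f = 2Ω sin φ = 2 × 7.29×10⁻⁵ × sin 78° = 1.43×10⁻⁴ s⁻¹
Wind speed in SI: 109 knots = 56.1 m/s
Geostrophic balance rearranged: |∂P/∂n| = f ρ V_g
|∂P/∂n| = 1.43×10⁻⁴ × 0.840 × 56.1 = 6.72×10⁻³ Pa/m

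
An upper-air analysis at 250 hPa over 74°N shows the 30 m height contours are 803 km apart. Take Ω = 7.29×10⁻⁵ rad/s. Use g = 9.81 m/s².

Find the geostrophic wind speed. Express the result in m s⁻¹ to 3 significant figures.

2.62 m s⁻¹

Coriolis parameter at 74°N:
f = 2Ω sin φ = 2 × 7.29×10⁻⁵ × sin 74° = 1.40×10⁻⁴ s⁻¹
Height gradient: |∂Z/∂n| = 30 m / 803000 m = 3.74×10⁻⁵
On a pressure surface, geostrophic balance gives V_g = (g/f)|∂Z/∂n|:
V_g = 9.81 × 3.74×10⁻⁵ / 1.40×10⁻⁴ = 2.62 m/s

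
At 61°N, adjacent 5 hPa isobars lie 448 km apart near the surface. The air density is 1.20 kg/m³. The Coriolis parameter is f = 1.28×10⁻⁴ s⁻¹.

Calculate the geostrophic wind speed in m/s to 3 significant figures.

7.27 m/s

Pressure gradient: |∂P/∂n| = 500 Pa / 448000 m = 1.12×10⁻³ Pa/m
Geostrophic balance (pressure-gradient force = Coriolis force):
V_g = (1/(fρ)) |∂P/∂n| = 1.12×10⁻³ / (1.28×10⁻⁴ × 1.20) = 7.27 m/s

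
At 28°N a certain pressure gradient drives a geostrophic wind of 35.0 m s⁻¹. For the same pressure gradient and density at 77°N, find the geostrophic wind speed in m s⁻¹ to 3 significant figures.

With the same pressure gradient and density, V_g ∝ 1/f ∝ 1/sin φ.
V₂ = V₁ · sin φ₁ / sin φ₂ = 35.0 × sin 28° / sin 77°
V₂ = 35.0 × 0.4695/0.9744 = 16.9 m s⁻¹

16.9 m s⁻¹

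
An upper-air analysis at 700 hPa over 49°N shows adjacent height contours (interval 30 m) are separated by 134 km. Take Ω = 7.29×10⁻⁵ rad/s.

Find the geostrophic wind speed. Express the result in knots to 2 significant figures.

Coriolis parameter at 49°N:
f = 2Ω sin φ = 2 × 7.29×10⁻⁵ × sin 49° = 1.10×10⁻⁴ s⁻¹
Height gradient: |∂Z/∂n| = 30 m / 134000 m = 2.24×10⁻⁴
On a pressure surface, geostrophic balance gives V_g = (g/f)|∂Z/∂n|:
V_g = 9.81 × 2.24×10⁻⁴ / 1.10×10⁻⁴ = 20.0 m/s
Converting: 20.0 m/s × 1.944 = 39 knots

39 knots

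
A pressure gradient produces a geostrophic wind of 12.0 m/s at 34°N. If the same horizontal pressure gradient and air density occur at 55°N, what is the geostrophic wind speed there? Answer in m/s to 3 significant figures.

8.19 m/s

With the same pressure gradient and density, V_g ∝ 1/f ∝ 1/sin φ.
V₂ = V₁ · sin φ₁ / sin φ₂ = 12.0 × sin 34° / sin 55°
V₂ = 12.0 × 0.5592/0.8192 = 8.19 m/s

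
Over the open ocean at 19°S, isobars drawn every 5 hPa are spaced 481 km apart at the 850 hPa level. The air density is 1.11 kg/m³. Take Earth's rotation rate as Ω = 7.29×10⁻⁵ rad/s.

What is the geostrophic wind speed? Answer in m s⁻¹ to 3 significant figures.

Coriolis parameter at 19°S:
f = 2Ω sin φ = 2 × 7.29×10⁻⁵ × sin 19° = 4.75×10⁻⁵ s⁻¹
Pressure gradient: |∂P/∂n| = 500 Pa / 481000 m = 1.04×10⁻³ Pa/m
Geostrophic balance (pressure-gradient force = Coriolis force):
V_g = (1/(fρ)) |∂P/∂n| = 1.04×10⁻³ / (4.75×10⁻⁵ × 1.11) = 19.7 m/s

19.7 m s⁻¹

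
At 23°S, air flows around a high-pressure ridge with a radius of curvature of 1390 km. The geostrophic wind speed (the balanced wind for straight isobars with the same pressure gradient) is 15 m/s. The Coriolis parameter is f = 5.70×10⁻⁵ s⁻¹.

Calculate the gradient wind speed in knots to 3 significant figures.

39.1 knots

Around a high, pressure-gradient force acts outward with centrifugal, so Coriolis balances both:
fV = (1/ρ)|∂P/∂n| + V²/R  →  V² − fR·V + fR·V_g = 0
With fR = 5.70×10⁻⁵ × 1390×10³ m = 79.2 m/s:
V = [fR − √((fR)² − 4 fR V_g)]/2 = [79.2 − √(79.2² − 4×79.2×15)]/2 = 20.1 m/s
Supergeostrophic (V > V_g = 15 m/s), as expected around a high.
Converting: 20.1 m/s × 1.944 = 39.1 knots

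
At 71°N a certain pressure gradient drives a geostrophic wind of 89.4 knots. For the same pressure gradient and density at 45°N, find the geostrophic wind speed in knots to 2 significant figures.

With the same pressure gradient and density, V_g ∝ 1/f ∝ 1/sin φ.
V₂ = V₁ · sin φ₁ / sin φ₂ = 89.4 × sin 71° / sin 45°
V₂ = 89.4 × 0.9455/0.7071 = 120 knots

120 knots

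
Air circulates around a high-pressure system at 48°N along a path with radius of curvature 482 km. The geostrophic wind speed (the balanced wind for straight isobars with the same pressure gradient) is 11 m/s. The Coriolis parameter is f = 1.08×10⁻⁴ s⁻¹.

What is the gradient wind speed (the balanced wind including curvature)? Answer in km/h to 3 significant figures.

Around a high, pressure-gradient force acts outward with centrifugal, so Coriolis balances both:
fV = (1/ρ)|∂P/∂n| + V²/R  →  V² − fR·V + fR·V_g = 0
With fR = 1.08×10⁻⁴ × 482×10³ m = 52.1 m/s:
V = [fR − √((fR)² − 4 fR V_g)]/2 = [52.1 − √(52.1² − 4×52.1×11)]/2 = 15.8 m/s
Supergeostrophic (V > V_g = 11 m/s), as expected around a high.
Converting: 15.8 m/s × 3.6 = 56.8 km/h

56.8 km/h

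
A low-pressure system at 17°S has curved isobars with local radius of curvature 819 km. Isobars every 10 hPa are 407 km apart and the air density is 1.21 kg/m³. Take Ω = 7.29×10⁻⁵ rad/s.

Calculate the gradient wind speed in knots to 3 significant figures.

52.3 knots

Coriolis parameter at 17°S:
f = 2Ω sin φ = 2 × 7.29×10⁻⁵ × sin 17° = 4.26×10⁻⁵ s⁻¹
Pressure gradient: |∂P/∂n| = 1000 Pa / 407000 m = 2.46×10⁻³ Pa/m
Geostrophic speed: V_g = |∂P/∂n|/(fρ) = 2.46×10⁻³/(4.26×10⁻⁵ × 1.21) = 47.6 m/s
Around a low, centrifugal force acts outward with Coriolis, so pressure-gradient force balances both:
(1/ρ)|∂P/∂n| = fV + V²/R  →  V² + fR·V − fR·V_g = 0
With fR = 4.26×10⁻⁵ × 819×10³ m = 34.9 m/s:
V = [−fR + √((fR)² + 4 fR V_g)]/2 = [−34.9 + √(34.9² + 4×34.9×47.6)]/2 = 26.9 m/s
Subgeostrophic (V < V_g = 47.6 m/s), as expected around a low.
Converting: 26.9 m/s × 1.944 = 52.3 knots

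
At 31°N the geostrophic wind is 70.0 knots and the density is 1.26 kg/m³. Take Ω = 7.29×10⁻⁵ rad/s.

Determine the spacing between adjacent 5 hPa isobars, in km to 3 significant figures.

147 km

Coriolis parameter at 31°N:
f = 2Ω sin φ = 2 × 7.29×10⁻⁵ × sin 31° = 7.51×10⁻⁵ s⁻¹
Wind speed in SI: 70.0 knots = 36.0 m/s
Geostrophic balance rearranged: |∂P/∂n| = f ρ V_g
|∂P/∂n| = 7.51×10⁻⁵ × 1.26 × 36.0 = 3.41×10⁻³ Pa/m
Isobar spacing: Δn = ΔP/|∂P/∂n| = 500 Pa / 3.41×10⁻³ Pa/m = 146746 m ≈ 147 km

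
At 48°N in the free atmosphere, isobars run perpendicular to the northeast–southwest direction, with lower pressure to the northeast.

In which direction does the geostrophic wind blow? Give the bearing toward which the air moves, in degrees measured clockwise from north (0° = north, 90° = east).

The pressure-gradient force points toward the northeast (bearing 045°).
Geostrophic balance: in the Northern Hemisphere the Coriolis force deflects motion to the right, so the geostrophic wind blows 90° to the right of the pressure-gradient force (low pressure on the left).
Rotating 045° by 90° clockwise gives 135° — the wind blows toward the southeast.

135°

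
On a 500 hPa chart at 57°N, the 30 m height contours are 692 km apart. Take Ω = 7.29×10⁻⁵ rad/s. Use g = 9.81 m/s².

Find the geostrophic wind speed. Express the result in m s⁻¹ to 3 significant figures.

3.48 m s⁻¹

Coriolis parameter at 57°N:
f = 2Ω sin φ = 2 × 7.29×10⁻⁵ × sin 57° = 1.22×10⁻⁴ s⁻¹
Height gradient: |∂Z/∂n| = 30 m / 692000 m = 4.34×10⁻⁵
On a pressure surface, geostrophic balance gives V_g = (g/f)|∂Z/∂n|:
V_g = 9.81 × 4.34×10⁻⁵ / 1.22×10⁻⁴ = 3.48 m/s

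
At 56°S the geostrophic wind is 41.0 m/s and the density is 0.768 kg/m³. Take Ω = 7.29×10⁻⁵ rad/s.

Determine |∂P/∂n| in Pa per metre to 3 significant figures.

3.81×10⁻³ Pa/m

Coriolis parameter at 56°S:
f = 2Ω sin φ = 2 × 7.29×10⁻⁵ × sin 56° = 1.21×10⁻⁴ s⁻¹
Geostrophic balance rearranged: |∂P/∂n| = f ρ V_g
|∂P/∂n| = 1.21×10⁻⁴ × 0.768 × 41.0 = 3.81×10⁻³ Pa/m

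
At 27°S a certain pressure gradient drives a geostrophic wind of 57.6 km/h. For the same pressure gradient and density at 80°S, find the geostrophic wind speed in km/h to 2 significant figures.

27 km/h

With the same pressure gradient and density, V_g ∝ 1/f ∝ 1/sin φ.
V₂ = V₁ · sin φ₁ / sin φ₂ = 57.6 × sin 27° / sin 80°
V₂ = 57.6 × 0.4540/0.9848 = 27 km/h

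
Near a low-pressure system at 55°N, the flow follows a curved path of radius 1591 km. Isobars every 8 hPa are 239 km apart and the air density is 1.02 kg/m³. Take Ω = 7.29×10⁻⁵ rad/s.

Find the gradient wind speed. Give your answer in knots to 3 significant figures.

47.3 knots

Coriolis parameter at 55°N:
f = 2Ω sin φ = 2 × 7.29×10⁻⁵ × sin 55° = 1.19×10⁻⁴ s⁻¹
Pressure gradient: |∂P/∂n| = 800 Pa / 239000 m = 3.35×10⁻³ Pa/m
Geostrophic speed: V_g = |∂P/∂n|/(fρ) = 3.35×10⁻³/(1.19×10⁻⁴ × 1.02) = 27.5 m/s
Around a low, centrifugal force acts outward with Coriolis, so pressure-gradient force balances both:
(1/ρ)|∂P/∂n| = fV + V²/R  →  V² + fR·V − fR·V_g = 0
With fR = 1.19×10⁻⁴ × 1591×10³ m = 190 m/s:
V = [−fR + √((fR)² + 4 fR V_g)]/2 = [−190 + √(190² + 4×190×27.5)]/2 = 24.4 m/s
Subgeostrophic (V < V_g = 27.5 m/s), as expected around a low.
Converting: 24.4 m/s × 1.944 = 47.3 knots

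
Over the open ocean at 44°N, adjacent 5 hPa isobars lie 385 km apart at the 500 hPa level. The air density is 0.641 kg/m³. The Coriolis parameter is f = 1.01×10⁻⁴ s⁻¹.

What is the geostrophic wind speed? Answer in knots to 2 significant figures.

Pressure gradient: |∂P/∂n| = 500 Pa / 385000 m = 1.30×10⁻³ Pa/m
Geostrophic balance (pressure-gradient force = Coriolis force):
V_g = (1/(fρ)) |∂P/∂n| = 1.30×10⁻³ / (1.01×10⁻⁴ × 0.641) = 20.1 m/s
Converting: 20.1 m/s × 1.944 = 39 knots

39 knots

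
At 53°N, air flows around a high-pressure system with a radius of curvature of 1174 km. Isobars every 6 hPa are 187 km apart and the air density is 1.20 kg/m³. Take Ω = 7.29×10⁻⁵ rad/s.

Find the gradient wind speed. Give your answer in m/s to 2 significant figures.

29 m/s

Coriolis parameter at 53°N:
f = 2Ω sin φ = 2 × 7.29×10⁻⁵ × sin 53° = 1.16×10⁻⁴ s⁻¹
Pressure gradient: |∂P/∂n| = 600 Pa / 187000 m = 3.21×10⁻³ Pa/m
Geostrophic speed: V_g = |∂P/∂n|/(fρ) = 3.21×10⁻³/(1.16×10⁻⁴ × 1.20) = 23.0 m/s
Around a high, pressure-gradient force acts outward with centrifugal, so Coriolis balances both:
fV = (1/ρ)|∂P/∂n| + V²/R  →  V² − fR·V + fR·V_g = 0
With fR = 1.16×10⁻⁴ × 1174×10³ m = 137 m/s:
V = [fR − √((fR)² − 4 fR V_g)]/2 = [137 − √(137² − 4×137×23)]/2 = 29.2 m/s
Supergeostrophic (V > V_g = 23 m/s), as expected around a high.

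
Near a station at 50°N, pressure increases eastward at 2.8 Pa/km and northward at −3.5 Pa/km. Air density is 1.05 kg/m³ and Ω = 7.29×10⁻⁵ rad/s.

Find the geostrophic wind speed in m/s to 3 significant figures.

Coriolis parameter at 50°N:
f = 2Ω sin φ = 2 × 7.29×10⁻⁵ × sin 50° = 1.12×10⁻⁴ s⁻¹
Component geostrophic relations (x east, y north):
u_g = −(1/(fρ)) ∂P/∂y,  v_g = (1/(fρ)) ∂P/∂x
u_g = −(−3.5×10⁻³)/(1.12×10⁻⁴ × 1.05) = 29.8 m/s;  v_g = (2.8×10⁻³)/(1.12×10⁻⁴ × 1.05) = 23.9 m/s
|V_g| = √(u_g² + v_g²) = 38.2 m/s

38.2 m/s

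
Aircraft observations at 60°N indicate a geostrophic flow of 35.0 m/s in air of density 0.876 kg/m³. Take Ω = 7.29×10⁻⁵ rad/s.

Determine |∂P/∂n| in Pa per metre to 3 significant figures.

Coriolis parameter at 60°N:
f = 2Ω sin φ = 2 × 7.29×10⁻⁵ × sin 60° = 1.26×10⁻⁴ s⁻¹
Geostrophic balance rearranged: |∂P/∂n| = f ρ V_g
|∂P/∂n| = 1.26×10⁻⁴ × 0.876 × 35.0 = 3.87×10⁻³ Pa/m

3.87×10⁻³ Pa/m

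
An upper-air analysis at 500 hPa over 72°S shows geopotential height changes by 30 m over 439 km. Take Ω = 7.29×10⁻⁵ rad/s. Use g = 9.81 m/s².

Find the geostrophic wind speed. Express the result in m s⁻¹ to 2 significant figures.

4.8 m s⁻¹

Coriolis parameter at 72°S:
f = 2Ω sin φ = 2 × 7.29×10⁻⁵ × sin 72° = 1.39×10⁻⁴ s⁻¹
Height gradient: |∂Z/∂n| = 30 m / 439000 m = 6.83×10⁻⁵
On a pressure surface, geostrophic balance gives V_g = (g/f)|∂Z/∂n|:
V_g = 9.81 × 6.83×10⁻⁵ / 1.39×10⁻⁴ = 4.83 m/s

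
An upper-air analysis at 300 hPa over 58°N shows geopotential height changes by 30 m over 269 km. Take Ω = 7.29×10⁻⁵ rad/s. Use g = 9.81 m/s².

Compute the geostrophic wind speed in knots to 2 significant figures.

Coriolis parameter at 58°N:
f = 2Ω sin φ = 2 × 7.29×10⁻⁵ × sin 58° = 1.24×10⁻⁴ s⁻¹
Height gradient: |∂Z/∂n| = 30 m / 269000 m = 1.12×10⁻⁴
On a pressure surface, geostrophic balance gives V_g = (g/f)|∂Z/∂n|:
V_g = 9.81 × 1.12×10⁻⁴ / 1.24×10⁻⁴ = 8.85 m/s
Converting: 8.85 m/s × 1.944 = 17 knots

17 knots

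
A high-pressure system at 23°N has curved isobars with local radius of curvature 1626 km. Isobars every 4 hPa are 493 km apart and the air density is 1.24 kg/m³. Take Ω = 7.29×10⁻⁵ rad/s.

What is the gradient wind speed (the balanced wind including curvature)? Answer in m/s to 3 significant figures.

13.4 m/s

Coriolis parameter at 23°N:
f = 2Ω sin φ = 2 × 7.29×10⁻⁵ × sin 23° = 5.70×10⁻⁵ s⁻¹
Pressure gradient: |∂P/∂n| = 400 Pa / 493000 m = 8.11×10⁻⁴ Pa/m
Geostrophic speed: V_g = |∂P/∂n|/(fρ) = 8.11×10⁻⁴/(5.70×10⁻⁵ × 1.24) = 11.5 m/s
Around a high, pressure-gradient force acts outward with centrifugal, so Coriolis balances both:
fV = (1/ρ)|∂P/∂n| + V²/R  →  V² − fR·V + fR·V_g = 0
With fR = 5.70×10⁻⁵ × 1626×10³ m = 92.6 m/s:
V = [fR − √((fR)² − 4 fR V_g)]/2 = [92.6 − √(92.6² − 4×92.6×11.5)]/2 = 13.4 m/s
Supergeostrophic (V > V_g = 11.5 m/s), as expected around a high.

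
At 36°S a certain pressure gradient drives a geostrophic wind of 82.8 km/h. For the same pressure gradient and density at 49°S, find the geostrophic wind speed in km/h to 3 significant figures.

64.5 km/h

With the same pressure gradient and density, V_g ∝ 1/f ∝ 1/sin φ.
V₂ = V₁ · sin φ₁ / sin φ₂ = 82.8 × sin 36° / sin 49°
V₂ = 82.8 × 0.5878/0.7547 = 64.5 km/h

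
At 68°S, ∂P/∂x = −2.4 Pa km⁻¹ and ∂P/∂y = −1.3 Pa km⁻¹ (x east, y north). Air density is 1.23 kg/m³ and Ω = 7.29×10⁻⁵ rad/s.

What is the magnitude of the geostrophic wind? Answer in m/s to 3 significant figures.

16.4 m/s

Coriolis parameter at 68°S:
f = 2Ω sin φ = 2 × 7.29×10⁻⁵ × sin 68° = 1.35×10⁻⁴ s⁻¹
In the Southern Hemisphere f is negative: f = −1.35×10⁻⁴ s⁻¹.
Component geostrophic relations (x east, y north):
u_g = −(1/(fρ)) ∂P/∂y,  v_g = (1/(fρ)) ∂P/∂x
u_g = −(−1.3×10⁻³)/(−1.35×10⁻⁴ × 1.23) = −7.82 m/s;  v_g = (−2.4×10⁻³)/(−1.35×10⁻⁴ × 1.23) = 14.4 m/s
|V_g| = √(u_g² + v_g²) = 16.4 m/s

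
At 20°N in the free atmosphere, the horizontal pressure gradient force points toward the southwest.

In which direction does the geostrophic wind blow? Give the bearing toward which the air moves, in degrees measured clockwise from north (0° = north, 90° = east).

315°

The pressure-gradient force points toward the southwest (bearing 225°).
Geostrophic balance: in the Northern Hemisphere the Coriolis force deflects motion to the right, so the geostrophic wind blows 90° to the right of the pressure-gradient force (low pressure on the left).
Rotating 225° by 90° clockwise gives 315° — the wind blows toward the northwest.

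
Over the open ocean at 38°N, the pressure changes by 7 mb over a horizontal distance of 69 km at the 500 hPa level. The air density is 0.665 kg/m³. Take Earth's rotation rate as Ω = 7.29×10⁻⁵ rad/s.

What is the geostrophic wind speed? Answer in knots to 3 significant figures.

Coriolis parameter at 38°N:
f = 2Ω sin φ = 2 × 7.29×10⁻⁵ × sin 38° = 8.98×10⁻⁵ s⁻¹
Pressure gradient: |∂P/∂n| = 700 Pa / 69000 m = 1.01×10⁻² Pa/m
Geostrophic balance (pressure-gradient force = Coriolis force):
V_g = (1/(fρ)) |∂P/∂n| = 1.01×10⁻² / (8.98×10⁻⁵ × 0.665) = 170 m/s
Converting: 170 m/s × 1.944 = 330 knots

330 knots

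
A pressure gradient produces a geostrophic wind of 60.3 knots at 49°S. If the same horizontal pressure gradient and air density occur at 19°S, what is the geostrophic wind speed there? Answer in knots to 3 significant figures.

140 knots

With the same pressure gradient and density, V_g ∝ 1/f ∝ 1/sin φ.
V₂ = V₁ · sin φ₁ / sin φ₂ = 60.3 × sin 49° / sin 19°
V₂ = 60.3 × 0.7547/0.3256 = 140 knots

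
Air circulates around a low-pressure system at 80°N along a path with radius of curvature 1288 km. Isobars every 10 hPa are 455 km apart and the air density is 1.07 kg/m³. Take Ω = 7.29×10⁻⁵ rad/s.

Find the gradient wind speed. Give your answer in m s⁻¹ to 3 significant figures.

Coriolis parameter at 80°N:
f = 2Ω sin φ = 2 × 7.29×10⁻⁵ × sin 80° = 1.44×10⁻⁴ s⁻¹
Pressure gradient: |∂P/∂n| = 1000 Pa / 455000 m = 2.20×10⁻³ Pa/m
Geostrophic speed: V_g = |∂P/∂n|/(fρ) = 2.20×10⁻³/(1.44×10⁻⁴ × 1.07) = 14.3 m/s
Around a low, centrifugal force acts outward with Coriolis, so pressure-gradient force balances both:
(1/ρ)|∂P/∂n| = fV + V²/R  →  V² + fR·V − fR·V_g = 0
With fR = 1.44×10⁻⁴ × 1288×10³ m = 185 m/s:
V = [−fR + √((fR)² + 4 fR V_g)]/2 = [−185 + √(185² + 4×185×14.3)]/2 = 13.3 m/s
Subgeostrophic (V < V_g = 14.3 m/s), as expected around a low.

13.3 m s⁻¹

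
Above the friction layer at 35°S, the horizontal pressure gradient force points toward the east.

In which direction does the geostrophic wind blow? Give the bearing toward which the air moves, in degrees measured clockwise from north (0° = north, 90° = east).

The pressure-gradient force points toward the east (bearing 090°).
Geostrophic balance: in the Southern Hemisphere the Coriolis force deflects motion to the left, so the geostrophic wind blows 90° to the left of the pressure-gradient force (low pressure on the right).
Rotating 090° by 90° counterclockwise gives 000° — the wind blows toward the north.

000°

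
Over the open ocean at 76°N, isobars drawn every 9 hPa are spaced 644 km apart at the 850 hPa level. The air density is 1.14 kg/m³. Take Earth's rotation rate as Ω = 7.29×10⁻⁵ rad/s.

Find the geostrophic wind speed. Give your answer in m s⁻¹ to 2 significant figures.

8.7 m s⁻¹

Coriolis parameter at 76°N:
f = 2Ω sin φ = 2 × 7.29×10⁻⁵ × sin 76° = 1.41×10⁻⁴ s⁻¹
Pressure gradient: |∂P/∂n| = 900 Pa / 644000 m = 1.40×10⁻³ Pa/m
Geostrophic balance (pressure-gradient force = Coriolis force):
V_g = (1/(fρ)) |∂P/∂n| = 1.40×10⁻³ / (1.41×10⁻⁴ × 1.14) = 8.67 m/s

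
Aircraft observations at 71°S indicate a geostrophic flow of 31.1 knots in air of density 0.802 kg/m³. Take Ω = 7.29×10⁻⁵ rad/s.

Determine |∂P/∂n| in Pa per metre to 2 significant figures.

1.8×10⁻³ Pa/m

Coriolis parameter at 71°S:
f = 2Ω sin φ = 2 × 7.29×10⁻⁵ × sin 71° = 1.38×10⁻⁴ s⁻¹
Wind speed in SI: 31.1 knots = 16.0 m/s
Geostrophic balance rearranged: |∂P/∂n| = f ρ V_g
|∂P/∂n| = 1.38×10⁻⁴ × 0.802 × 16.0 = 1.77×10⁻³ Pa/m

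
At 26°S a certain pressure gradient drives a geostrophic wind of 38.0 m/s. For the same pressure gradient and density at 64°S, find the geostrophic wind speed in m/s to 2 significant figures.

With the same pressure gradient and density, V_g ∝ 1/f ∝ 1/sin φ.
V₂ = V₁ · sin φ₁ / sin φ₂ = 38.0 × sin 26° / sin 64°
V₂ = 38.0 × 0.4384/0.8988 = 19 m/s

19 m/s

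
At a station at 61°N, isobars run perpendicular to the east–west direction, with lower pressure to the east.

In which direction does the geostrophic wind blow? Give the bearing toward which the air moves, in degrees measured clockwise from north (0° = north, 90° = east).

180°

The pressure-gradient force points toward the east (bearing 090°).
Geostrophic balance: in the Northern Hemisphere the Coriolis force deflects motion to the right, so the geostrophic wind blows 90° to the right of the pressure-gradient force (low pressure on the left).
Rotating 090° by 90° clockwise gives 180° — the wind blows toward the south.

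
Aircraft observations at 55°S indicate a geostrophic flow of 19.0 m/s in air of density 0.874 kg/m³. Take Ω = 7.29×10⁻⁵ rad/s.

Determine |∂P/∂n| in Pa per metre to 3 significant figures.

1.98×10⁻³ Pa/m

Coriolis parameter at 55°S:
f = 2Ω sin φ = 2 × 7.29×10⁻⁵ × sin 55° = 1.19×10⁻⁴ s⁻¹
Geostrophic balance rearranged: |∂P/∂n| = f ρ V_g
|∂P/∂n| = 1.19×10⁻⁴ × 0.874 × 19.0 = 1.98×10⁻³ Pa/m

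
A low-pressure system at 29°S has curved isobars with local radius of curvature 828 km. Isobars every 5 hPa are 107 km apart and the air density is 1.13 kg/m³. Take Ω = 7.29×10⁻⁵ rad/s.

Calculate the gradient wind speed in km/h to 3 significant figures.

130 km/h

Coriolis parameter at 29°S:
f = 2Ω sin φ = 2 × 7.29×10⁻⁵ × sin 29° = 7.07×10⁻⁵ s⁻¹
Pressure gradient: |∂P/∂n| = 500 Pa / 107000 m = 4.67×10⁻³ Pa/m
Geostrophic speed: V_g = |∂P/∂n|/(fρ) = 4.67×10⁻³/(7.07×10⁻⁵ × 1.13) = 58.5 m/s
Around a low, centrifugal force acts outward with Coriolis, so pressure-gradient force balances both:
(1/ρ)|∂P/∂n| = fV + V²/R  →  V² + fR·V − fR·V_g = 0
With fR = 7.07×10⁻⁵ × 828×10³ m = 58.5 m/s:
V = [−fR + √((fR)² + 4 fR V_g)]/2 = [−58.5 + √(58.5² + 4×58.5×58.5)]/2 = 36.2 m/s
Subgeostrophic (V < V_g = 58.5 m/s), as expected around a low.
Converting: 36.2 m/s × 3.6 = 130 km/h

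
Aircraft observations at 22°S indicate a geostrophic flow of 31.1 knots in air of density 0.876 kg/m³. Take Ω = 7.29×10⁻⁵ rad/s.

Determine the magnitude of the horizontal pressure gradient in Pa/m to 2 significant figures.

7.7×10⁻⁴ Pa/m

Coriolis parameter at 22°S:
f = 2Ω sin φ = 2 × 7.29×10⁻⁵ × sin 22° = 5.46×10⁻⁵ s⁻¹
Wind speed in SI: 31.1 knots = 16.0 m/s
Geostrophic balance rearranged: |∂P/∂n| = f ρ V_g
|∂P/∂n| = 5.46×10⁻⁵ × 0.876 × 16.0 = 7.65×10⁻⁴ Pa/m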